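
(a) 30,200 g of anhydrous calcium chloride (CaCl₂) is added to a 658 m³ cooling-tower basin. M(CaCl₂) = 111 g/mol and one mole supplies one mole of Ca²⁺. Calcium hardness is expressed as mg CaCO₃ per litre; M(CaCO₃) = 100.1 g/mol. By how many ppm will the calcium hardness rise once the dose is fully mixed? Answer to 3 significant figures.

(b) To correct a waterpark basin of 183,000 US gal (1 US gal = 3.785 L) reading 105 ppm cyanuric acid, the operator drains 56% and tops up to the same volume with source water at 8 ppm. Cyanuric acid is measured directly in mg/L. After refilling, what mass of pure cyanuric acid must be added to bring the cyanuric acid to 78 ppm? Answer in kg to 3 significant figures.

(a) 41.4 ppm; (b) 18.9 kg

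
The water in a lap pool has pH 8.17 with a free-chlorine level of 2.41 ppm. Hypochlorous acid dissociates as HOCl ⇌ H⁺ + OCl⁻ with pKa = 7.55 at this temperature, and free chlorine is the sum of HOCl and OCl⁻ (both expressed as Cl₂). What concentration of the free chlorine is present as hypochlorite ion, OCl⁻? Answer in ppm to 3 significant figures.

1.94 ppm

[OCl⁻]/[HOCl] = 10^(pH − pKa) = 10^(8.17 − 7.55) = 10^0.62 = 4.169.
Fraction as HOCl = 1 / (1 + 4.169) = 0.1935.
OCl⁻ = (1 − 0.1935) × 2.41 ppm = 1.944 ppm.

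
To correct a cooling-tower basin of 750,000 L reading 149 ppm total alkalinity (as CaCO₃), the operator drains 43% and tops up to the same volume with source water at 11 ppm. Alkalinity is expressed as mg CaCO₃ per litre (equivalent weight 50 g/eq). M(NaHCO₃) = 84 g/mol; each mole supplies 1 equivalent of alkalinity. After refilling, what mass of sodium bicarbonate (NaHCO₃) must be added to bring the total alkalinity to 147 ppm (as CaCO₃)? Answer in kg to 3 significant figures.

After draining 43% and refilling: 149 × 0.57 + 11 × 0.43 = 89.66 ppm.
Deficit to target: 147 − 89.66 = 57.34 mg/L.
As CaCO₃: 57.34 mg/L × 750,000 L = 43,000 g; ÷ 50 g/eq ÷ 1 = 860.1 mol NaHCO₃.
Mass: 860.1 × 84 = 72,250 g.

72.2 kg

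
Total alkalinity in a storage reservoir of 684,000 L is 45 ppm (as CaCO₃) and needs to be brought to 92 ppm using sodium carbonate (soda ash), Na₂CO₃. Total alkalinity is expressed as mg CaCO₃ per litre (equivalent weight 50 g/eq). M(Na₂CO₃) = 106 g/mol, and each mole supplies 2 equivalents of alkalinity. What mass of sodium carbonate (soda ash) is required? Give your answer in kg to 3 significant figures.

34.1 kg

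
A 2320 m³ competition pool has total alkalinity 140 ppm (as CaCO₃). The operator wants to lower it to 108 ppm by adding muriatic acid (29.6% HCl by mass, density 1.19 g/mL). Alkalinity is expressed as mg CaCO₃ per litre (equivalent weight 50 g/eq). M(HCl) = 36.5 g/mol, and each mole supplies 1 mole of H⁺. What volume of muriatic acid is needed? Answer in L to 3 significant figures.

Volume: 2320 m³ = 2,320,000 L.
Alkalinity to neutralize: (140 − 108) = 32 mg/L as CaCO₃ × 2,320,000 L = 74,240 g as CaCO₃.
Equivalents of H⁺ required: 74,240 ÷ 50 g/eq = 1485 eq = 1485 mol HCl.
Mass of HCl: 1485 × 36.5 = 54,200 g.
Mass of 29.6% solution: 54,200 / 0.296 = 183,100 g.
Volume: 183,100 g ÷ 1.19 g/mL = 153,900 mL.

154 L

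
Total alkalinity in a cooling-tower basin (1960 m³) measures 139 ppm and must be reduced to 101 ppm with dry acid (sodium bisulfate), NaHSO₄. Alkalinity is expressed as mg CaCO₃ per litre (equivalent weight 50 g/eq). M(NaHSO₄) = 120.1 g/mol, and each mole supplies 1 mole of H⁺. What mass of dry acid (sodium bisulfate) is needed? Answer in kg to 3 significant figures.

179 kg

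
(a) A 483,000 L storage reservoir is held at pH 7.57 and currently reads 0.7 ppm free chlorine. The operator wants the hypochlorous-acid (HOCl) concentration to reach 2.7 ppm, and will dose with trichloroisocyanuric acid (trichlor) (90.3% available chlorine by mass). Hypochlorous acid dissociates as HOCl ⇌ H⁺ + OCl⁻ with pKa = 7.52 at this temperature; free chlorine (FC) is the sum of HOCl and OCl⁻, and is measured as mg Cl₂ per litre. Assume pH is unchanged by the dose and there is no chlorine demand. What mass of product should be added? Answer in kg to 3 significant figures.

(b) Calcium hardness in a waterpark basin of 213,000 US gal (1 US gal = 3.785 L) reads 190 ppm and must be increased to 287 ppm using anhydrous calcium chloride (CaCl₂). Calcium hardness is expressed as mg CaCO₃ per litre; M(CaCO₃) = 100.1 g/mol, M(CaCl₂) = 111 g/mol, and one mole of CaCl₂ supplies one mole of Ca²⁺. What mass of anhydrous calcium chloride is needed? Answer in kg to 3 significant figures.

(a) [OCl⁻]/[HOCl] = 10^(pH − pKa) = 10^(7.57 − 7.52) = 1.122; fraction as HOCl = 1/(1 + 1.122) = 0.4712.
(a) Free chlorine required for 2.7 ppm HOCl: 2.7 / 0.4712 = 5.729 ppm.
(a) FC to add: 5.729 − 0.7 = 5.029 mg/L as Cl₂.
(a) Cl₂ equivalent: 5.029 mg/L × 483,000 L = 2429 g.
(a) Product at 90.3% available Cl: 2429 / 0.903 = 2690 g.

(b) Volume: 213,000 US gal × 3.785 L/gal = 806,205 L.
(b) Hardness to add: (287 − 190) = 97 mg/L as CaCO₃ × 806,205 L = 78,200 g as CaCO₃.
(b) Moles of Ca²⁺ (1 mol Ca²⁺ ≡ 1 mol CaCO₃): 78,200 / 100.1 g/mol = 781.2 mol.
(b) Mass of CaCl₂: 781.2 × 111 = 86,720 g.

(a) 2.69 kg; (b) 86.7 kg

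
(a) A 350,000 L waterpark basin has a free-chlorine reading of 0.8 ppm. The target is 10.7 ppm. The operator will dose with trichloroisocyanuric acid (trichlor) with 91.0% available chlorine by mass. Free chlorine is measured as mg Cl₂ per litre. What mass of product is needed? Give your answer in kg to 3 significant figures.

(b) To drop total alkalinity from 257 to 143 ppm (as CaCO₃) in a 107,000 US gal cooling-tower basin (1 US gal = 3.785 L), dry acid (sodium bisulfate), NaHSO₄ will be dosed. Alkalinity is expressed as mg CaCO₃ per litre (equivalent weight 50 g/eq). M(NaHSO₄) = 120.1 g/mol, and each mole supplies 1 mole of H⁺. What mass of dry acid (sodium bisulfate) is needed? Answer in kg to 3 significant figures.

(a) Chlorine deficit: 10.7 − 0.8 = 9.9 ppm = 9.9 mg/L as Cl₂.
(a) Cl₂ equivalent needed: 9.9 mg/L × 350,000 L = 3,465,000 mg = 3465 g.
(a) Product at 91.0% available chlorine: 3465 / 0.91 = 3808 g.

(b) Volume: 107,000 US gal × 3.785 L/gal = 404,995 L.
(b) Alkalinity to neutralize: (257 − 143) = 114 mg/L as CaCO₃ × 404,995 L = 46,170 g as CaCO₃.
(b) Equivalents of H⁺ required: 46,170 ÷ 50 g/eq = 923.4 eq = 923.4 mol NaHSO₄.
(b) Mass of NaHSO₄: 923.4 × 120.1 = 110,900 g.

(a) 3.81 kg; (b) 111 kg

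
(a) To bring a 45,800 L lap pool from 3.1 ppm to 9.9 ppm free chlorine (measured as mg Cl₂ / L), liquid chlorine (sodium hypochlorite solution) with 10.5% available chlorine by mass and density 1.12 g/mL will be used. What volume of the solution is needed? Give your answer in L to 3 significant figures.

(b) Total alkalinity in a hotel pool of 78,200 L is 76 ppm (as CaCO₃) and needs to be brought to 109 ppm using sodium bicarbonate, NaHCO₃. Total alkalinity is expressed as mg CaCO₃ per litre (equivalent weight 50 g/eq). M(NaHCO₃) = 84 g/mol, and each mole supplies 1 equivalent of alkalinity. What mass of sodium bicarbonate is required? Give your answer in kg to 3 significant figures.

(a) 2.65 L; (b) 4.34 kg

(a) Chlorine deficit: 9.9 − 3.1 = 6.8 ppm = 6.8 mg/L as Cl₂.
(a) Cl₂ equivalent needed: 6.8 mg/L × 45,800 L = 311,400 mg = 311.4 g.
(a) Product at 10.5% available chlorine: 311.4 / 0.105 = 2966 g.
(a) Volume at density 1.12 g/mL: 2966 g ÷ 1.12 g/mL = 2648 mL.

(b) Alkalinity to add: (109 − 76) = 33 mg/L as CaCO₃ × 78,200 L = 2581 g as CaCO₃.
(b) Equivalents: 2581 g ÷ 50 g/eq = 51.61 eq.
(b) NaHCO₃ supplies 1 eq per mole → 51.61 mol.
(b) Mass: 51.61 mol × 84 g/mol = 4335 g.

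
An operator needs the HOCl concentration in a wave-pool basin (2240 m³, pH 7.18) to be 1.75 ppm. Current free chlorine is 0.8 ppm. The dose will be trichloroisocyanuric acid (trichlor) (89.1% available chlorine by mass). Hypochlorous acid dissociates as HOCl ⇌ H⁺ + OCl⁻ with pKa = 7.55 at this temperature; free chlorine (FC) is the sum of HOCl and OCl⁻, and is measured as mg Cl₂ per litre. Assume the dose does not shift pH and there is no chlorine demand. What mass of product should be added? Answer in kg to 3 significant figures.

4.27 kg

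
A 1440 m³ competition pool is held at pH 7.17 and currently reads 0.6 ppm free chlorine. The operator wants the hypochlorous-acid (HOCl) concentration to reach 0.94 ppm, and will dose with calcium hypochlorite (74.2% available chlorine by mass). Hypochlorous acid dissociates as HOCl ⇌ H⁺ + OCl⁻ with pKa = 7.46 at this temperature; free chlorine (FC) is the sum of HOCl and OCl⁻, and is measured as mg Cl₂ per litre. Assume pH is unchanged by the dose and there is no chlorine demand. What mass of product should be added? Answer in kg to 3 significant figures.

1.60 kg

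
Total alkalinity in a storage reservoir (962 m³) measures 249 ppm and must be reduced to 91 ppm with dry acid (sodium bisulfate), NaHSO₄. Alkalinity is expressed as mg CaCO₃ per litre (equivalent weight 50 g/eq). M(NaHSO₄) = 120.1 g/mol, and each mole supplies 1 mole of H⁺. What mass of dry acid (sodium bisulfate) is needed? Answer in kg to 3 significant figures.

365 kg

Volume: 962 m³ = 962,000 L.
Alkalinity to neutralize: (249 − 91) = 158 mg/L as CaCO₃ × 962,000 L = 152,000 g as CaCO₃.
Equivalents of H⁺ required: 152,000 ÷ 50 g/eq = 3040 eq = 3040 mol NaHSO₄.
Mass of NaHSO₄: 3040 × 120.1 = 365,100 g.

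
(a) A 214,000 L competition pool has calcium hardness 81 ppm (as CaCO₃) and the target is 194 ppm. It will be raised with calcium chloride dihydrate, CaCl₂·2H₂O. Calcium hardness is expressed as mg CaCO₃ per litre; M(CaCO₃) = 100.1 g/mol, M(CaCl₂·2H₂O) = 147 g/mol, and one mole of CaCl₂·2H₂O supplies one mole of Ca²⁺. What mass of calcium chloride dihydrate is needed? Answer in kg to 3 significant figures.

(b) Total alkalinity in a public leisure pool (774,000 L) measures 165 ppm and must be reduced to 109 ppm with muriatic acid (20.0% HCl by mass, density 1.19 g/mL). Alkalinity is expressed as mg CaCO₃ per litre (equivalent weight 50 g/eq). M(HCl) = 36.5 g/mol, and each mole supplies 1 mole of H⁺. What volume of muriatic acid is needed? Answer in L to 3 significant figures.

(a) 35.5 kg; (b) 133 L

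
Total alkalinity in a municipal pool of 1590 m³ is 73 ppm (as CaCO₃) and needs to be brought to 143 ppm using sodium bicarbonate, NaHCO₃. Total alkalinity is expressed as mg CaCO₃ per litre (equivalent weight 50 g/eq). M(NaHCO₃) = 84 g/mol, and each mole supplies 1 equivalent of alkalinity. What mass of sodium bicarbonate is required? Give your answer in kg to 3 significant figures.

Volume: 1590 m³ = 1,590,000 L.
Alkalinity to add: (143 − 73) = 70 mg/L as CaCO₃ × 1,590,000 L = 111,300 g as CaCO₃.
Equivalents: 111,300 g ÷ 50 g/eq = 2226 eq.
NaHCO₃ supplies 1 eq per mole → 2226 mol.
Mass: 2226 mol × 84 g/mol = 187,000 g.

187 kg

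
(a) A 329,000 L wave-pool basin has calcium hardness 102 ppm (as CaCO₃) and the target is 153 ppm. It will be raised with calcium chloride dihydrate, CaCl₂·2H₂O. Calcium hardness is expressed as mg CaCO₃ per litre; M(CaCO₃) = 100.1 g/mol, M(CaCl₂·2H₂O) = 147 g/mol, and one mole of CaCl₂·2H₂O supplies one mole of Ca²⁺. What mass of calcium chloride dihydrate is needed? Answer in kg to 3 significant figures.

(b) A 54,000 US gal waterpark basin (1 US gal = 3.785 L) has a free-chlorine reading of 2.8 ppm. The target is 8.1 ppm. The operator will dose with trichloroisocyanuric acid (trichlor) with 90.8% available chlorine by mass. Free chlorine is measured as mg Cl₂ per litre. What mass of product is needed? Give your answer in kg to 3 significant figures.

(a) 24.6 kg; (b) 1.19 kg

(a) Hardness to add: (153 − 102) = 51 mg/L as CaCO₃ × 329,000 L = 16,780 g as CaCO₃.
(a) Moles of Ca²⁺ (1 mol Ca²⁺ ≡ 1 mol CaCO₃): 16,780 / 100.1 g/mol = 167.6 mol.
(a) Mass of CaCl₂·2H₂O: 167.6 × 147 = 24,640 g.

(b) Volume: 54,000 US gal × 3.785 L/gal = 204,390 L.
(b) Chlorine deficit: 8.1 − 2.8 = 5.3 ppm = 5.3 mg/L as Cl₂.
(b) Cl₂ equivalent needed: 5.3 mg/L × 204,390 L = 1,083,000 mg = 1083 g.
(b) Product at 90.8% available chlorine: 1083 / 0.908 = 1193 g.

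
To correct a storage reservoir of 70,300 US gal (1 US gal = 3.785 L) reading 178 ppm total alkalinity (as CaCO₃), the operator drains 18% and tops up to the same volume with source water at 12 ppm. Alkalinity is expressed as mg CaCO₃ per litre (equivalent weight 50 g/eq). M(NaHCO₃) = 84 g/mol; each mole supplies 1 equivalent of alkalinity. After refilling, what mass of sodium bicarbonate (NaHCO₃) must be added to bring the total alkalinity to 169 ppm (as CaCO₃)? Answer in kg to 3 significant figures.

9.33 kg

Volume: 70,300 US gal × 3.785 L/gal = 266,086 L.
After draining 18% and refilling: 178 × 0.82 + 12 × 0.18 = 148.12 ppm.
Deficit to target: 169 − 148.12 = 20.88 mg/L.
As CaCO₃: 20.88 mg/L × 266,086 L = 5556 g; ÷ 50 g/eq ÷ 1 = 111.1 mol NaHCO₃.
Mass: 111.1 × 84 = 9334 g.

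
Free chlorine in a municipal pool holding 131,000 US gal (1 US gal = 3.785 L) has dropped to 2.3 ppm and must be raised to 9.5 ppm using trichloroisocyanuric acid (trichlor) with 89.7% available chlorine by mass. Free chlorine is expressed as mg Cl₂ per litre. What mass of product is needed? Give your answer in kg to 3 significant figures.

3.98 kg

Volume: 131,000 US gal × 3.785 L/gal = 495,835 L.
Chlorine deficit: 9.5 − 2.3 = 7.2 ppm = 7.2 mg/L as Cl₂.
Cl₂ equivalent needed: 7.2 mg/L × 495,835 L = 3,570,000 mg = 3570 g.
Product at 89.7% available chlorine: 3570 / 0.897 = 3980 g.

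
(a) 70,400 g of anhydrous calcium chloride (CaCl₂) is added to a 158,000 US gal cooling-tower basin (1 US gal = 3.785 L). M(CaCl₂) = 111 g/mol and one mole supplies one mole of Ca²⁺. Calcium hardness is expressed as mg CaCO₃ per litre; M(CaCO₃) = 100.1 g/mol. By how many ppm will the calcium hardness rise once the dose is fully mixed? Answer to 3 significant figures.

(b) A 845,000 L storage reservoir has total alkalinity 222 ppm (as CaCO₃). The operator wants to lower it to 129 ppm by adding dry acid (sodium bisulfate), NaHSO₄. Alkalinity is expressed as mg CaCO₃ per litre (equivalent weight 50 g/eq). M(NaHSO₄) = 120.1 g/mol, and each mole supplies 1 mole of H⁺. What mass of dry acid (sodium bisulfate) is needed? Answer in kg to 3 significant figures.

(a) 106 ppm; (b) 189 kg

(a) Volume: 158,000 US gal × 3.785 L/gal = 598,030 L.
(a) Moles of Ca²⁺: 70,400 g ÷ 111 g/mol = 634.2 mol.
(a) As CaCO₃: 634.2 mol × 100.1 g/mol = 63,490 g.
(a) Rise: 63,490 g / 598,030 L × 1000 = 106.2 mg/L.

(b) Alkalinity to neutralize: (222 − 129) = 93 mg/L as CaCO₃ × 845,000 L = 78,580 g as CaCO₃.
(b) Equivalents of H⁺ required: 78,580 ÷ 50 g/eq = 1572 eq = 1572 mol NaHSO₄.
(b) Mass of NaHSO₄: 1572 × 120.1 = 188,800 g.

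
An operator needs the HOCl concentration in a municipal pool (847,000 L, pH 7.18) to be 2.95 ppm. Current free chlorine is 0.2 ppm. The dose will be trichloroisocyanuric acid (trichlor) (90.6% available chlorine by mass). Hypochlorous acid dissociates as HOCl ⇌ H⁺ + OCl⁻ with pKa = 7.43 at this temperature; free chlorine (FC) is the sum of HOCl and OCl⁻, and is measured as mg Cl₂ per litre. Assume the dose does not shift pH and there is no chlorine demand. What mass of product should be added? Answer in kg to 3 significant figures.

[OCl⁻]/[HOCl] = 10^(pH − pKa) = 10^(7.18 − 7.43) = 0.5623; fraction as HOCl = 1/(1 + 0.5623) = 0.6401.
Free chlorine required for 2.95 ppm HOCl: 2.95 / 0.6401 = 4.609 ppm.
FC to add: 4.609 − 0.2 = 4.409 mg/L as Cl₂.
Cl₂ equivalent: 4.409 mg/L × 847,000 L = 3734 g.
Product at 90.6% available Cl: 3734 / 0.906 = 4122 g.

4.12 kg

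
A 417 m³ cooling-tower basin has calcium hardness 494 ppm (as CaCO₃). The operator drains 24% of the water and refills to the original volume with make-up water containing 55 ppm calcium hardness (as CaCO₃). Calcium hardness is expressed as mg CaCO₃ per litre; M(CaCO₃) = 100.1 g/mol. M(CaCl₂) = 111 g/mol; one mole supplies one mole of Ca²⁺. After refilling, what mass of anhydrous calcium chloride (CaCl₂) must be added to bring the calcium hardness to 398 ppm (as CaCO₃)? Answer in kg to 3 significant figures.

4.33 kg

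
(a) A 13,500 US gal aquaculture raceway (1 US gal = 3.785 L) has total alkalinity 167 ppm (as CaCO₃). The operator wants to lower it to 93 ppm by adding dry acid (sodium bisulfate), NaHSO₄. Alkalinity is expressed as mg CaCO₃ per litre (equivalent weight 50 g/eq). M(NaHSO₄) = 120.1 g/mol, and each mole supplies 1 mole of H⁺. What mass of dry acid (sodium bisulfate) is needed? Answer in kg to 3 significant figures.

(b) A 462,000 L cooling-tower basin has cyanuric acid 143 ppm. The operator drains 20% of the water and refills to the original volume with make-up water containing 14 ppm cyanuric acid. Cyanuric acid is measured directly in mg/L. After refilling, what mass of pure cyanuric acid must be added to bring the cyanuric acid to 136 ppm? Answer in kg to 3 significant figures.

(a) Volume: 13,500 US gal × 3.785 L/gal = 51,098 L.
(a) Alkalinity to neutralize: (167 − 93) = 74 mg/L as CaCO₃ × 51,098 L = 3781 g as CaCO₃.
(a) Equivalents of H⁺ required: 3781 ÷ 50 g/eq = 75.62 eq = 75.62 mol NaHSO₄.
(a) Mass of NaHSO₄: 75.62 × 120.1 = 9082 g.

(b) After draining 20% and refilling: 143 × 0.80 + 14 × 0.20 = 117.2 ppm.
(b) Deficit to target: 136 − 117.2 = 18.8 mg/L.
(b) Mass: 18.8 mg/L × 462,000 L = 8686 g cyanuric acid.

(a) 9.08 kg; (b) 8.69 kg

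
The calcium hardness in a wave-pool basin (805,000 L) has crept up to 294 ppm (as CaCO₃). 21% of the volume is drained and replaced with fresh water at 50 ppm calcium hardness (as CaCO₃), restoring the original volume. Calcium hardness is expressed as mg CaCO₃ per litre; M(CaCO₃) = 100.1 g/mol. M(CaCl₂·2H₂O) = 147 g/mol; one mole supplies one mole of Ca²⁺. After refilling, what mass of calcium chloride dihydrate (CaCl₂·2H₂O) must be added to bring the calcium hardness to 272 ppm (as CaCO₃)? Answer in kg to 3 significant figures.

34.6 kg

After draining 21% and refilling: 294 × 0.79 + 50 × 0.21 = 242.76 ppm.
Deficit to target: 272 − 242.76 = 29.24 mg/L.
As CaCO₃: 29.24 mg/L × 805,000 L = 23,540 g; ÷ 100.1 = 235.1 mol Ca²⁺.
Mass: 235.1 × 147 = 34,570 g.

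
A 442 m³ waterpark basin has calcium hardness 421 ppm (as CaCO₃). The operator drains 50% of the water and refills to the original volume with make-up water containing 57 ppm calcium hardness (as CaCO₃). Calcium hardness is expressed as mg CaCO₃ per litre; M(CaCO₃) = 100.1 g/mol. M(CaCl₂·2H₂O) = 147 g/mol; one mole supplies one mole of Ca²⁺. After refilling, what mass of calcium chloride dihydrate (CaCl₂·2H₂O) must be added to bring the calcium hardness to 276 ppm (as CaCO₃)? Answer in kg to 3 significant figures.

Volume: 442 m³ = 442,000 L.
After draining 50% and refilling: 421 × 0.50 + 57 × 0.50 = 239 ppm.
Deficit to target: 276 − 239 = 37 mg/L.
As CaCO₃: 37 mg/L × 442,000 L = 16,350 g; ÷ 100.1 = 163.4 mol Ca²⁺.
Mass: 163.4 × 147 = 24,020 g.

24.0 kg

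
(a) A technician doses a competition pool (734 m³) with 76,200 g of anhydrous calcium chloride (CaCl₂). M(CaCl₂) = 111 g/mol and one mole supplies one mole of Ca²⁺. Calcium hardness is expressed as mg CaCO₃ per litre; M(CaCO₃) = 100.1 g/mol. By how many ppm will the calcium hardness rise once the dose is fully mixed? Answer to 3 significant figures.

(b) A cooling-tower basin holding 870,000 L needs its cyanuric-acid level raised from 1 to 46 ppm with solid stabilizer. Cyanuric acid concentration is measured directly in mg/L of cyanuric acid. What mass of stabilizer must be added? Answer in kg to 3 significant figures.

(a) 93.6 ppm; (b) 39.1 kg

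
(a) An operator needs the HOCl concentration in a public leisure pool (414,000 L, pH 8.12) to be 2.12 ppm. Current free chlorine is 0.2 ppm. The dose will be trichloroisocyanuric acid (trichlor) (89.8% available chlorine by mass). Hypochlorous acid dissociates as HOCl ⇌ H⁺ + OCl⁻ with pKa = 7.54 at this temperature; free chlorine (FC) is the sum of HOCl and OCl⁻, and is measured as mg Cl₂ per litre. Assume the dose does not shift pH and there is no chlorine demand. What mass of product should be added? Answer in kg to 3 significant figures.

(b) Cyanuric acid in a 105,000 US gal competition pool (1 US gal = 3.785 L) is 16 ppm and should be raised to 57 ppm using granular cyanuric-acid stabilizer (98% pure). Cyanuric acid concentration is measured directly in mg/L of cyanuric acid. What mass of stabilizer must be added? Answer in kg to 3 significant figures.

(a) [OCl⁻]/[HOCl] = 10^(pH − pKa) = 10^(8.12 − 7.54) = 3.802; fraction as HOCl = 1/(1 + 3.802) = 0.2083.
(a) Free chlorine required for 2.12 ppm HOCl: 2.12 / 0.2083 = 10.18 ppm.
(a) FC to add: 10.18 − 0.2 = 9.98 mg/L as Cl₂.
(a) Cl₂ equivalent: 9.98 mg/L × 414,000 L = 4132 g.
(a) Product at 89.8% available Cl: 4132 / 0.898 = 4601 g.

(b) Volume: 105,000 US gal × 3.785 L/gal = 397,425 L.
(b) CYA to add: (57 − 16) = 41 mg/L × 397,425 L = 16,290 g cyanuric acid.
(b) At 98% purity: 16,290 / 0.98 = 16,630 g product.

(a) 4.60 kg; (b) 16.6 kg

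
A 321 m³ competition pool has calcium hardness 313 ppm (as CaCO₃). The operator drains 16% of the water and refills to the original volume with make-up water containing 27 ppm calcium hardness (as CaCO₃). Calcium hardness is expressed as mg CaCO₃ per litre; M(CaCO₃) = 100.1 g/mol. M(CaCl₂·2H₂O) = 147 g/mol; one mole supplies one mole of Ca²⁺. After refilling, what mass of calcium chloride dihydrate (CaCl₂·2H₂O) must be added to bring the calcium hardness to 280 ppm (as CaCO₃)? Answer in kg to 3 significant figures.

6.02 kg

Volume: 321 m³ = 321,000 L.
After draining 16% and refilling: 313 × 0.84 + 27 × 0.16 = 267.24 ppm.
Deficit to target: 280 − 267.24 = 12.76 mg/L.
As CaCO₃: 12.76 mg/L × 321,000 L = 4096 g; ÷ 100.1 = 40.92 mol Ca²⁺.
Mass: 40.92 × 147 = 6015 g.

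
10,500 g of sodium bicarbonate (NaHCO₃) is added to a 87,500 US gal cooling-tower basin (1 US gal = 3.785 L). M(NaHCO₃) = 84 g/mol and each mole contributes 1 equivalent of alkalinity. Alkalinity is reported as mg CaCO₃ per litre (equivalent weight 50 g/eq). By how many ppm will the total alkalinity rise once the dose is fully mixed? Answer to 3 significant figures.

Volume: 87,500 US gal × 3.785 L/gal = 331,188 L.
Moles of NaHCO₃: 10,500 g ÷ 84 g/mol = 125 mol → 125 eq of alkalinity.
As CaCO₃: 125 eq × 50 g/eq = 6250 g.
Rise: 6250 g / 331,188 L × 1000 = 18.87 mg/L.

18.9 ppm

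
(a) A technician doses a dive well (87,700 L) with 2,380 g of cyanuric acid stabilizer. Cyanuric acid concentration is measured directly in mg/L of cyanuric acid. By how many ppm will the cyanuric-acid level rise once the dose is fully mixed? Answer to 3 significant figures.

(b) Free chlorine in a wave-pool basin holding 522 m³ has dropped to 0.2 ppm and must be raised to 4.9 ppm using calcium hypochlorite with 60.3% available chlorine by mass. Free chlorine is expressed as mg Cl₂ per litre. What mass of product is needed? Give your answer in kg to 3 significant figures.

(a) Rise: 2,380 g / 87,700 L × 1000 = 27.14 mg/L.

(b) Volume: 522 m³ = 522,000 L.
(b) Chlorine deficit: 4.9 − 0.2 = 4.7 ppm = 4.7 mg/L as Cl₂.
(b) Cl₂ equivalent needed: 4.7 mg/L × 522,000 L = 2,453,000 mg = 2453 g.
(b) Product at 60.3% available chlorine: 2453 / 0.603 = 4069 g.

(a) 27.1 ppm; (b) 4.07 kg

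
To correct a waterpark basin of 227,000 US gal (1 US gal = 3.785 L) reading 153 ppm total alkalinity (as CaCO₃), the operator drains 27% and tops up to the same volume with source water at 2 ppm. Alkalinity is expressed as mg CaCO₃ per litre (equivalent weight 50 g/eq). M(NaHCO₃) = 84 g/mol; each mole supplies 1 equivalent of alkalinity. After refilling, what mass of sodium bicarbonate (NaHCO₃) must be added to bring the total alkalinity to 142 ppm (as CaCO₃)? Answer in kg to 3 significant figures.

Volume: 227,000 US gal × 3.785 L/gal = 859,195 L.
After draining 27% and refilling: 153 × 0.73 + 2 × 0.27 = 112.23 ppm.
Deficit to target: 142 − 112.23 = 29.77 mg/L.
As CaCO₃: 29.77 mg/L × 859,195 L = 25,580 g; ÷ 50 g/eq ÷ 1 = 511.6 mol NaHCO₃.
Mass: 511.6 × 84 = 42,970 g.

43.0 kg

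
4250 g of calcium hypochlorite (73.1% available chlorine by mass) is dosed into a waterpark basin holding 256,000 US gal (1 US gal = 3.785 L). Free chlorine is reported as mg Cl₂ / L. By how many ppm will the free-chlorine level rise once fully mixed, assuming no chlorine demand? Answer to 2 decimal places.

Volume: 256,000 US gal × 3.785 L/gal = 968,960 L.
Available chlorine delivered: 4250 g × 0.731 = 3107 g as Cl₂.
Concentration rise: 3107 g / 968,960 L = 3.206 mg/L = 3.21 ppm.

3.21 ppm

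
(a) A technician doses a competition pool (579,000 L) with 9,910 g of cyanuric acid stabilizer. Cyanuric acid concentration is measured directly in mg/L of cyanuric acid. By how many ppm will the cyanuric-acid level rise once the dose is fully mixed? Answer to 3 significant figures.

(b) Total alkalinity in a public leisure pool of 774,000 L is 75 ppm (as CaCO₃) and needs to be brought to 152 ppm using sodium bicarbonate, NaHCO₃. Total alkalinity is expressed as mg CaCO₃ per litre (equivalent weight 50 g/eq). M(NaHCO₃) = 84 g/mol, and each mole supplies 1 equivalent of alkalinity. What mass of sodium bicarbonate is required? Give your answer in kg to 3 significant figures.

(a) Rise: 9,910 g / 579,000 L × 1000 = 17.12 mg/L.

(b) Alkalinity to add: (152 − 75) = 77 mg/L as CaCO₃ × 774,000 L = 59,600 g as CaCO₃.
(b) Equivalents: 59,600 g ÷ 50 g/eq = 1192 eq.
(b) NaHCO₃ supplies 1 eq per mole → 1192 mol.
(b) Mass: 1192 mol × 84 g/mol = 100,100 g.

(a) 17.1 ppm; (b) 100 kg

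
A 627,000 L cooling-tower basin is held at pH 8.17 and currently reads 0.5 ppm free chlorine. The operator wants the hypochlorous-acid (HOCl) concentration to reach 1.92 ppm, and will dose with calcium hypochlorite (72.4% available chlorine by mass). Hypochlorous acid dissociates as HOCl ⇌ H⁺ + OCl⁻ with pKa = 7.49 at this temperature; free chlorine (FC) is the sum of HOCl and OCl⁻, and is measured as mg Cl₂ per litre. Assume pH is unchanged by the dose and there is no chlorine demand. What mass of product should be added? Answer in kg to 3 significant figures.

9.19 kg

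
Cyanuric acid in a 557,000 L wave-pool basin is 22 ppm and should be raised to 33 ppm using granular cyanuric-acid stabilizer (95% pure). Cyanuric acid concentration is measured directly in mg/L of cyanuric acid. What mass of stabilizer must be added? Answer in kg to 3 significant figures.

6.45 kg

CYA to add: (33 − 22) = 11 mg/L × 557,000 L = 6127 g cyanuric acid.
At 95% purity: 6127 / 0.95 = 6449 g product.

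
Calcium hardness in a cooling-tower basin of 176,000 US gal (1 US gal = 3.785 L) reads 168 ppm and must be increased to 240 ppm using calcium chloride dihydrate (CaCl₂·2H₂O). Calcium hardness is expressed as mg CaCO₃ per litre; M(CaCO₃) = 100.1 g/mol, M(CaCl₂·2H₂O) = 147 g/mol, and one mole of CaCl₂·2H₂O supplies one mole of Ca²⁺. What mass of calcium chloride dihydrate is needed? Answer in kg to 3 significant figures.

Volume: 176,000 US gal × 3.785 L/gal = 666,160 L.
Hardness to add: (240 − 168) = 72 mg/L as CaCO₃ × 666,160 L = 47,960 g as CaCO₃.
Moles of Ca²⁺ (1 mol Ca²⁺ ≡ 1 mol CaCO₃): 47,960 / 100.1 g/mol = 479.2 mol.
Mass of CaCl₂·2H₂O: 479.2 × 147 = 70,440 g.

70.4 kg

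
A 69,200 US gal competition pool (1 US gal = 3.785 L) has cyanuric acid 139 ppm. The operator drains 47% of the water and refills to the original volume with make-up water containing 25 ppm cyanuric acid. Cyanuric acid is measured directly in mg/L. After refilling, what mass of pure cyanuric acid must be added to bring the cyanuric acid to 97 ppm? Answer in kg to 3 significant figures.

3.03 kg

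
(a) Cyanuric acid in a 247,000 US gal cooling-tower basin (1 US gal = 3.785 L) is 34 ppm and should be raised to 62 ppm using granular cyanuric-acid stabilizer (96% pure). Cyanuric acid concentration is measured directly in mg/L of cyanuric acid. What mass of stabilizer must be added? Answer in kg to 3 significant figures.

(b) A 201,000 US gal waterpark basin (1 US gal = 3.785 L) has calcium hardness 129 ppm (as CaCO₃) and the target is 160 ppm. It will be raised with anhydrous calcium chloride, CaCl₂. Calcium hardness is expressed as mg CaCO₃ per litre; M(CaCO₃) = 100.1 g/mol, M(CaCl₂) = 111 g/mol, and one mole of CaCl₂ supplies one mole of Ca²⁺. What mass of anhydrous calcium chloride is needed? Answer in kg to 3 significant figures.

(a) Volume: 247,000 US gal × 3.785 L/gal = 934,895 L.
(a) CYA to add: (62 − 34) = 28 mg/L × 934,895 L = 26,180 g cyanuric acid.
(a) At 96% purity: 26,180 / 0.96 = 27,270 g product.

(b) Volume: 201,000 US gal × 3.785 L/gal = 760,785 L.
(b) Hardness to add: (160 − 129) = 31 mg/L as CaCO₃ × 760,785 L = 23,580 g as CaCO₃.
(b) Moles of Ca²⁺ (1 mol Ca²⁺ ≡ 1 mol CaCO₃): 23,580 / 100.1 g/mol = 235.6 mol.
(b) Mass of CaCl₂: 235.6 × 111 = 26,150 g.

(a) 27.3 kg; (b) 26.2 kg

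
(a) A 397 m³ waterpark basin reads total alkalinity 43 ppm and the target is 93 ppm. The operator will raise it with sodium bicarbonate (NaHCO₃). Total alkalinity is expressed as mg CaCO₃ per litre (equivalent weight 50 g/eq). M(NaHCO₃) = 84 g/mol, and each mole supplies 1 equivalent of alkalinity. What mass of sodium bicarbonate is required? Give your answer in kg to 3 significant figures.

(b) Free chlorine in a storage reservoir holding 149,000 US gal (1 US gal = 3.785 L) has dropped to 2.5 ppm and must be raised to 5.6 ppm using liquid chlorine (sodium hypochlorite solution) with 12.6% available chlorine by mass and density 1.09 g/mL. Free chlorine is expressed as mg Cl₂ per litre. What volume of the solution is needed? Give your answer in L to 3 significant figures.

(a) 33.3 kg; (b) 12.7 L

(a) Volume: 397 m³ = 397,000 L.
(a) Alkalinity to add: (93 − 43) = 50 mg/L as CaCO₃ × 397,000 L = 19,850 g as CaCO₃.
(a) Equivalents: 19,850 g ÷ 50 g/eq = 397 eq.
(a) NaHCO₃ supplies 1 eq per mole → 397 mol.
(a) Mass: 397 mol × 84 g/mol = 33,350 g.

(b) Volume: 149,000 US gal × 3.785 L/gal = 563,965 L.
(b) Chlorine deficit: 5.6 − 2.5 = 3.1 ppm = 3.1 mg/L as Cl₂.
(b) Cl₂ equivalent needed: 3.1 mg/L × 563,965 L = 1,748,000 mg = 1748 g.
(b) Product at 12.6% available chlorine: 1748 / 0.126 = 13,880 g.
(b) Volume at density 1.09 g/mL: 13,880 g ÷ 1.09 g/mL = 12,730 mL.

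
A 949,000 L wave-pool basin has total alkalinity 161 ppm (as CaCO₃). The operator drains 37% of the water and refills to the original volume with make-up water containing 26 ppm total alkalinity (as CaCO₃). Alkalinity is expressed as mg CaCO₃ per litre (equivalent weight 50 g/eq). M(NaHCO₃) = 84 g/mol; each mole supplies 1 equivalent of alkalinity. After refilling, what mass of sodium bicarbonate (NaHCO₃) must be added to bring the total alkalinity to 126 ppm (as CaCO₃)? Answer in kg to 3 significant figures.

23.8 kg

After draining 37% and refilling: 161 × 0.63 + 26 × 0.37 = 111.05 ppm.
Deficit to target: 126 − 111.05 = 14.95 mg/L.
As CaCO₃: 14.95 mg/L × 949,000 L = 14,190 g; ÷ 50 g/eq ÷ 1 = 283.8 mol NaHCO₃.
Mass: 283.8 × 84 = 23,840 g.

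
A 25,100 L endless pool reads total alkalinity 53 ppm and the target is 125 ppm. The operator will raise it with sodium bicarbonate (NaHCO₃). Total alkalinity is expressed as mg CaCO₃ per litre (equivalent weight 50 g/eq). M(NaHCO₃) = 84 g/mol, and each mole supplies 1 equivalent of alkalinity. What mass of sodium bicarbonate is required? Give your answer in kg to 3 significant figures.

3.04 kg

Alkalinity to add: (125 − 53) = 72 mg/L as CaCO₃ × 25,100 L = 1807 g as CaCO₃.
Equivalents: 1807 g ÷ 50 g/eq = 36.14 eq.
NaHCO₃ supplies 1 eq per mole → 36.14 mol.
Mass: 36.14 mol × 84 g/mol = 3036 g.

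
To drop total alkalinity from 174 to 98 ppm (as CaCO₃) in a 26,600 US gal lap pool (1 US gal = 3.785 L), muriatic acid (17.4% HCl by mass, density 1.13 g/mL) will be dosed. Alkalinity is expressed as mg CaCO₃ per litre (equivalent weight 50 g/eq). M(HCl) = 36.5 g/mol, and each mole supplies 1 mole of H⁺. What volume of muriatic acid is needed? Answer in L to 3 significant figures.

28.4 L

Volume: 26,600 US gal × 3.785 L/gal = 100,681 L.
Alkalinity to neutralize: (174 − 98) = 76 mg/L as CaCO₃ × 100,681 L = 7652 g as CaCO₃.
Equivalents of H⁺ required: 7652 ÷ 50 g/eq = 153 eq = 153 mol HCl.
Mass of HCl: 153 × 36.5 = 5586 g.
Mass of 17.4% solution: 5586 / 0.174 = 32,100 g.
Volume: 32,100 g ÷ 1.13 g/mL = 28,410 mL.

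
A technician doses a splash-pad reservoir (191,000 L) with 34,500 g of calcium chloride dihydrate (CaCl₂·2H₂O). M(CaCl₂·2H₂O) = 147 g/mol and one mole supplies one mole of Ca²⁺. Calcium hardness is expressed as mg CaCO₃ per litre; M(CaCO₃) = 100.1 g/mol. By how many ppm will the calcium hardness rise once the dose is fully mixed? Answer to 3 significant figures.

Moles of Ca²⁺: 34,500 g ÷ 147 g/mol = 234.7 mol.
As CaCO₃: 234.7 mol × 100.1 g/mol = 23,490 g.
Rise: 23,490 g / 191,000 L × 1000 = 123 mg/L.

123 ppm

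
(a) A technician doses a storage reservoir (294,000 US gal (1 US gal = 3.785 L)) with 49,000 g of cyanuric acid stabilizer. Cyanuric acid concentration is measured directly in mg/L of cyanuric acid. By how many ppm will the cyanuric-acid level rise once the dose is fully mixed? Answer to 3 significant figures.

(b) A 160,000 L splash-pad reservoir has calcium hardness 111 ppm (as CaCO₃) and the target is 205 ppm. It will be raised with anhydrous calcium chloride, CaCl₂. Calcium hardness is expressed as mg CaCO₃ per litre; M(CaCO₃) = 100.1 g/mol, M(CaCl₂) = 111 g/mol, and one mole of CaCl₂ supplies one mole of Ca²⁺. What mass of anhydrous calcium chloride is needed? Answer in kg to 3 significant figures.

(a) 44.0 ppm; (b) 16.7 kg

(a) Volume: 294,000 US gal × 3.785 L/gal = 1,112,790 L.
(a) Rise: 49,000 g / 1,112,790 L × 1000 = 44.03 mg/L.

(b) Hardness to add: (205 − 111) = 94 mg/L as CaCO₃ × 160,000 L = 15,040 g as CaCO₃.
(b) Moles of Ca²⁺ (1 mol Ca²⁺ ≡ 1 mol CaCO₃): 15,040 / 100.1 g/mol = 150.2 mol.
(b) Mass of CaCl₂: 150.2 × 111 = 16,680 g.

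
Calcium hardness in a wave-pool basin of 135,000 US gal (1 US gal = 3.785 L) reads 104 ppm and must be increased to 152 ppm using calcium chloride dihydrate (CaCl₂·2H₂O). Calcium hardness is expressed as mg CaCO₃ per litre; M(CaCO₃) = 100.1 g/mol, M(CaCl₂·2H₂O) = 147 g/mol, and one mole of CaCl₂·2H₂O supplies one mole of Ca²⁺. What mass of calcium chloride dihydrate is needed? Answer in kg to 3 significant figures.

Volume: 135,000 US gal × 3.785 L/gal = 510,975 L.
Hardness to add: (152 − 104) = 48 mg/L as CaCO₃ × 510,975 L = 24,530 g as CaCO₃.
Moles of Ca²⁺ (1 mol Ca²⁺ ≡ 1 mol CaCO₃): 24,530 / 100.1 g/mol = 245 mol.
Mass of CaCl₂·2H₂O: 245 × 147 = 36,020 g.

36.0 kg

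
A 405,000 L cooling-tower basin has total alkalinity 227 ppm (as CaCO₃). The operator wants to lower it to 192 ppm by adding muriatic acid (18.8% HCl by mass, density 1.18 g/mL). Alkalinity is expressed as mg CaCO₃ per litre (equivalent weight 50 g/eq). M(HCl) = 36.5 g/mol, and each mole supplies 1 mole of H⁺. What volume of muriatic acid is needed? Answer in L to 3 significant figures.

46.6 L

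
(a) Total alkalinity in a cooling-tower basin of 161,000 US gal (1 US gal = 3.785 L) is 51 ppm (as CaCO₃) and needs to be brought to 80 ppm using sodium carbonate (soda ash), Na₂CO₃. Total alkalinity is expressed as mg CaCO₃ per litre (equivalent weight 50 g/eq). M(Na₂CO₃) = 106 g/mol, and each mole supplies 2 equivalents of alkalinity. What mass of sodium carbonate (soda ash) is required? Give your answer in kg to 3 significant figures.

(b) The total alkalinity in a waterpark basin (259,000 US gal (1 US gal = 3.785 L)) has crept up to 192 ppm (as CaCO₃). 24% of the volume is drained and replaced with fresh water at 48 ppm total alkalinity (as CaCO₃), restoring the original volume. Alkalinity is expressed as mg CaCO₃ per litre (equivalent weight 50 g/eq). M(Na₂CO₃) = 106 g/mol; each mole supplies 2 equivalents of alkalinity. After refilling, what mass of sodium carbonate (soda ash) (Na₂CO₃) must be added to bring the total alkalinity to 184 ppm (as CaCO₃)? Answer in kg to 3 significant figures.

(a) Volume: 161,000 US gal × 3.785 L/gal = 609,385 L.
(a) Alkalinity to add: (80 − 51) = 29 mg/L as CaCO₃ × 609,385 L = 17,670 g as CaCO₃.
(a) Equivalents: 17,670 g ÷ 50 g/eq = 353.4 eq.
(a) Each mole of Na₂CO₃ supplies 2 eq, so 353.4 / 2 = 176.7 mol.
(a) Mass: 176.7 mol × 106 g/mol = 18,730 g.

(b) Volume: 259,000 US gal × 3.785 L/gal = 980,315 L.
(b) After draining 24% and refilling: 192 × 0.76 + 48 × 0.24 = 157.44 ppm.
(b) Deficit to target: 184 − 157.44 = 26.56 mg/L.
(b) As CaCO₃: 26.56 mg/L × 980,315 L = 26,040 g; ÷ 50 g/eq ÷ 2 = 260.4 mol Na₂CO₃.
(b) Mass: 260.4 × 106 = 27,600 g.

(a) 18.7 kg; (b) 27.6 kg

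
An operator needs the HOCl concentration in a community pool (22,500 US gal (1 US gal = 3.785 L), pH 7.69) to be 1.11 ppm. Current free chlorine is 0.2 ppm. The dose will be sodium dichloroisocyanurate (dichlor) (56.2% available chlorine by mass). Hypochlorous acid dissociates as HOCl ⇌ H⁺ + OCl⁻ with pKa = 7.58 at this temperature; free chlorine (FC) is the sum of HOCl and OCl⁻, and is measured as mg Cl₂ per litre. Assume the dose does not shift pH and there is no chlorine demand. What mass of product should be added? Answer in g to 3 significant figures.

Volume: 22,500 US gal × 3.785 L/gal = 85,162 L.
[OCl⁻]/[HOCl] = 10^(pH − pKa) = 10^(7.69 − 7.58) = 1.288; fraction as HOCl = 1/(1 + 1.288) = 0.437.
Free chlorine required for 1.11 ppm HOCl: 1.11 / 0.437 = 2.54 ppm.
FC to add: 2.54 − 0.2 = 2.34 mg/L as Cl₂.
Cl₂ equivalent: 2.34 mg/L × 85,162 L = 199.3 g.
Product at 56.2% available Cl: 199.3 / 0.562 = 354.6 g.

355 g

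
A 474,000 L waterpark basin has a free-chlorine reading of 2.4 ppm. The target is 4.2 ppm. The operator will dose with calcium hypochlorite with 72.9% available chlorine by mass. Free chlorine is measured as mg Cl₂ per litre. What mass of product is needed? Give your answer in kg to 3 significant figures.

Chlorine deficit: 4.2 − 2.4 = 1.8 ppm = 1.8 mg/L as Cl₂.
Cl₂ equivalent needed: 1.8 mg/L × 474,000 L = 853,200 mg = 853.2 g.
Product at 72.9% available chlorine: 853.2 / 0.729 = 1170 g.

1.17 kg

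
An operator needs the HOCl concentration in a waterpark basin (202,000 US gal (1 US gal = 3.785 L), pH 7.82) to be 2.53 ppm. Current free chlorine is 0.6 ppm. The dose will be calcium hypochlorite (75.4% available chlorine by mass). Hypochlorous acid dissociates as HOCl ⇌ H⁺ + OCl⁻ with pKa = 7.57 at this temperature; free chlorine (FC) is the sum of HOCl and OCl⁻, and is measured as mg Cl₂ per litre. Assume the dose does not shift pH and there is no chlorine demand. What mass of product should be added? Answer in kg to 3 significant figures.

6.52 kg

Volume: 202,000 US gal × 3.785 L/gal = 764,570 L.
[OCl⁻]/[HOCl] = 10^(pH − pKa) = 10^(7.82 − 7.57) = 1.778; fraction as HOCl = 1/(1 + 1.778) = 0.3599.
Free chlorine required for 2.53 ppm HOCl: 2.53 / 0.3599 = 7.029 ppm.
FC to add: 7.029 − 0.6 = 6.429 mg/L as Cl₂.
Cl₂ equivalent: 6.429 mg/L × 764,570 L = 4915 g.
Product at 75.4% available Cl: 4915 / 0.754 = 6519 g.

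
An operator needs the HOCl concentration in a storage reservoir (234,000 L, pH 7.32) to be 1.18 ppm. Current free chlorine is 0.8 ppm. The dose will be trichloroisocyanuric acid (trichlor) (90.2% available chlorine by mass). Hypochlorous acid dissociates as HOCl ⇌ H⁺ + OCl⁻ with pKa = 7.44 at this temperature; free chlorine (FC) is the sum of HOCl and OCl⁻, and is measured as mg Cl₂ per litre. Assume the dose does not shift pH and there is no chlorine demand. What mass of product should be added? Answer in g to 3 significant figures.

331 g

[OCl⁻]/[HOCl] = 10^(pH − pKa) = 10^(7.32 − 7.44) = 0.7586; fraction as HOCl = 1/(1 + 0.7586) = 0.5686.
Free chlorine required for 1.18 ppm HOCl: 1.18 / 0.5686 = 2.075 ppm.
FC to add: 2.075 − 0.8 = 1.275 mg/L as Cl₂.
Cl₂ equivalent: 1.275 mg/L × 234,000 L = 298.4 g.
Product at 90.2% available Cl: 298.4 / 0.902 = 330.8 g.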